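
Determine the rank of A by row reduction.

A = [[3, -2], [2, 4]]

rank(A) = 2

Row reduction:
R2 <- R2 - (2/3)*R1:  [    0  16/3 ]
Row echelon form:
[ 3    -2 ]
[ 0  16/3 ]
Nonzero rows / pivot columns: 2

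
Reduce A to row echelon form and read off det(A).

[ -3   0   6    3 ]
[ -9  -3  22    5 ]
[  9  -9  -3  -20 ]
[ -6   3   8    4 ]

det(A) = -162

Forward elimination:
R2 <- R2 - (3)*R1:  [  0  -3   4  -4 ]
R3 <- R3 - (-3)*R1:  [   0   -9   15  -11 ]
R4 <- R4 - (2)*R1:  [  0   3  -4  -2 ]
R3 <- R3 - (3)*R2:  [ 0  0  3  1 ]
R4 <- R4 - (-1)*R2:  [  0   0   0  -6 ]
Upper-triangular form:
[ -3   0  6   3 ]
[  0  -3  4  -4 ]
[  0   0  3   1 ]
[  0   0  0  -6 ]
det(A) = (-1)^0 * (-3) * (-3) * (3) * (-6) = -162  (0 row swaps -> sign +1)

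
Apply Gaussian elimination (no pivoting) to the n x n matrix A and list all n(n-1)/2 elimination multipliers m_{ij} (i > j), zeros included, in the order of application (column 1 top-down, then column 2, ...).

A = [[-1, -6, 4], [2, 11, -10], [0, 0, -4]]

Forward elimination:
R2 <- R2 - (-2)*R1:  [  0  -1  -2 ]
R3: entry in column 1 is already 0 -> m_{31} = 0 (no row operation needed)
R3: entry in column 2 is already 0 -> m_{32} = 0 (no row operation needed)
Multipliers (in order of application): m_{21} = -2, m_{31} = 0, m_{32} = 0

multipliers: -2, 0, 0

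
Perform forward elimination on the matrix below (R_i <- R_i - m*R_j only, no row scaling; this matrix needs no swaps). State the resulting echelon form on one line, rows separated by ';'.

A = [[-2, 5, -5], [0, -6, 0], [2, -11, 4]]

Forward elimination:
R3 <- R3 - (-1)*R1:  [  0  -6  -1 ]
R3 <- R3 - (1)*R2:  [  0   0  -1 ]
Row echelon form:
[ -2   5  -5 ]
[  0  -6   0 ]
[  0   0  -1 ]

REF = [-2 5 -5; 0 -6 0; 0 0 -1]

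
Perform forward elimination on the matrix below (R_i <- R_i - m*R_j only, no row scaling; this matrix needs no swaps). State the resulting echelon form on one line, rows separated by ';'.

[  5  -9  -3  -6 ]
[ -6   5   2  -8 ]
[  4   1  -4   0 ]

Forward elimination:
R2 <- R2 - (-6/5)*R1:  [     0  -29/5   -8/5  -76/5 ]
R3 <- R3 - (4/5)*R1:  [    0  41/5  -8/5  24/5 ]
R3 <- R3 - (-41/29)*R2:  [       0        0  -112/29  -484/29 ]
Row echelon form:
[ 5     -9       -3       -6 ]
[ 0  -29/5     -8/5    -76/5 ]
[ 0      0  -112/29  -484/29 ]

REF = [5 -9 -3 -6; 0 -29/5 -8/5 -76/5; 0 0 -112/29 -484/29]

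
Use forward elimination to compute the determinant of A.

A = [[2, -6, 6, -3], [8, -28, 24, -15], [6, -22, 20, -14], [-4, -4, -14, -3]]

Forward elimination:
R2 <- R2 - (4)*R1:  [  0  -4   0  -3 ]
R3 <- R3 - (3)*R1:  [  0  -4   2  -5 ]
R4 <- R4 - (-2)*R1:  [   0  -16   -2   -9 ]
R3 <- R3 - (1)*R2:  [  0   0   2  -2 ]
R4 <- R4 - (4)*R2:  [  0   0  -2   3 ]
R4 <- R4 - (-1)*R3:  [ 0  0  0  1 ]
Upper-triangular form:
[ 2  -6  6  -3 ]
[ 0  -4  0  -3 ]
[ 0   0  2  -2 ]
[ 0   0  0   1 ]
det(A) = (-1)^0 * (2) * (-4) * (2) * (1) = -16  (0 row swaps -> sign +1)

det(A) = -16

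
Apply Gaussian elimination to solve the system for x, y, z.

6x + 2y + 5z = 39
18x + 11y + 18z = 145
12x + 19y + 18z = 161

Forward elimination on [A|b]:
R2 <- R2 - (3)*R1:  [  0   5   3  28 ]
R3 <- R3 - (2)*R1:  [  0  15   8  83 ]
R3 <- R3 - (3)*R2:  [  0   0  -1  -1 ]
Row echelon form:
[ 6  2   5  |  39 ]
[ 0  5   3  |  28 ]
[ 0  0  -1  |  -1 ]
Back-substitution:
z = (-1) / -1 = 1
y = (28 - (3)*(1)) / 5 = 5
x = (39 - (2)*(5) - (5)*(1)) / 6 = 4

(4, 5, 1)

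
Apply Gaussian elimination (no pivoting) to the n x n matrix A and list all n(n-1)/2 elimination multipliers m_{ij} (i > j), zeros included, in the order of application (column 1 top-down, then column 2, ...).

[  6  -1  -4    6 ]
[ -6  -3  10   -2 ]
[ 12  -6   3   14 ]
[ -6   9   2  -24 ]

Forward elimination:
R2 <- R2 - (-1)*R1:  [  0  -4   6   4 ]
R3 <- R3 - (2)*R1:  [  0  -4  11   2 ]
R4 <- R4 - (-1)*R1:  [   0    8   -2  -18 ]
R3 <- R3 - (1)*R2:  [  0   0   5  -2 ]
R4 <- R4 - (-2)*R2:  [   0    0   10  -10 ]
R4 <- R4 - (2)*R3:  [  0   0   0  -6 ]
Multipliers (in order of application): m_{21} = -1, m_{31} = 2, m_{41} = -1, m_{32} = 1, m_{42} = -2, m_{43} = 2

multipliers: -1, 2, -1, 1, -2, 2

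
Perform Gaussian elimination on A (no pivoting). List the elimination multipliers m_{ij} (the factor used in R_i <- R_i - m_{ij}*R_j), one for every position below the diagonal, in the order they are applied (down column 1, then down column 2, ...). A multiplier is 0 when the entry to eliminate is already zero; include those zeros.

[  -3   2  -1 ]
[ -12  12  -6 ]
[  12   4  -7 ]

Forward elimination:
R2 <- R2 - (4)*R1:  [  0   4  -2 ]
R3 <- R3 - (-4)*R1:  [   0   12  -11 ]
R3 <- R3 - (3)*R2:  [  0   0  -5 ]
Multipliers (in order of application): m_{21} = 4, m_{31} = -4, m_{32} = 3

multipliers: 4, -4, 3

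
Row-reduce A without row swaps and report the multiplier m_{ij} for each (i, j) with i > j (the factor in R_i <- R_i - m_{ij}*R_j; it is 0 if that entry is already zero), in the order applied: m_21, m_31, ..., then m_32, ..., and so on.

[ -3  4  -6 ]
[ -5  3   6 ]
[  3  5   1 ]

multipliers: 5/3, -1, -27/11

Forward elimination:
R2 <- R2 - (5/3)*R1:  [     0  -11/3     16 ]
R3 <- R3 - (-1)*R1:  [  0   9  -5 ]
R3 <- R3 - (-27/11)*R2:  [      0       0  377/11 ]
Multipliers (in order of application): m_{21} = 5/3, m_{31} = -1, m_{32} = -27/11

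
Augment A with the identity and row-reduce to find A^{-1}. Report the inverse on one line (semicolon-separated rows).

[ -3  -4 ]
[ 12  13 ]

Gauss-Jordan on [A | I]:
R1 <- (1/-3)*R1:  [    1   4/3  |  -1/3     0 ]
R2 <- R2 - (12)*R1:  [  0  -3  |   4   1 ]
R2 <- (1/-3)*R2:  [    0     1  |  -4/3  -1/3 ]
R1 <- R1 - (4/3)*R2:  [    1     0  |  13/9   4/9 ]
Right block of [I | A^{-1}] is the inverse:
[ 13/9   4/9 ]
[ -4/3  -1/3 ]

inverse = [13/9 4/9; -4/3 -1/3]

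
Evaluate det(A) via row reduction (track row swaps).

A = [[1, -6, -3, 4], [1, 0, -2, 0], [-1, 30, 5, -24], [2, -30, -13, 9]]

det(A) = 36

Forward elimination:
R2 <- R2 - (1)*R1:  [  0   6   1  -4 ]
R3 <- R3 - (-1)*R1:  [   0   24    2  -20 ]
R4 <- R4 - (2)*R1:  [   0  -18   -7    1 ]
R3 <- R3 - (4)*R2:  [  0   0  -2  -4 ]
R4 <- R4 - (-3)*R2:  [   0    0   -4  -11 ]
R4 <- R4 - (2)*R3:  [  0   0   0  -3 ]
Upper-triangular form:
[ 1  -6  -3   4 ]
[ 0   6   1  -4 ]
[ 0   0  -2  -4 ]
[ 0   0   0  -3 ]
det(A) = (-1)^0 * (1) * (6) * (-2) * (-3) = 36  (0 row swaps -> sign +1)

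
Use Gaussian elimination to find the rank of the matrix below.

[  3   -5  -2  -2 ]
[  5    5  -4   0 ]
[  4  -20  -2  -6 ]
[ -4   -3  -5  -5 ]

Row reduction:
R2 <- R2 - (5/3)*R1:  [    0  40/3  -2/3  10/3 ]
R3 <- R3 - (4/3)*R1:  [     0  -40/3    2/3  -10/3 ]
R4 <- R4 - (-4/3)*R1:  [     0  -29/3  -23/3  -23/3 ]
R3 <- R3 - (-1)*R2:  [ 0  0  0  0 ]
R4 <- R4 - (-29/40)*R2:  [       0        0  -163/20    -21/4 ]
R3 <-> R4   (pivot in column 3 was zero)
[ 3    -5       -2     -2 ]
[ 0  40/3     -2/3   10/3 ]
[ 0     0  -163/20  -21/4 ]
[ 0     0        0      0 ]
Row echelon form:
[ 3    -5       -2     -2 ]
[ 0  40/3     -2/3   10/3 ]
[ 0     0  -163/20  -21/4 ]
[ 0     0        0      0 ]
Nonzero rows / pivot columns: 3

rank(A) = 3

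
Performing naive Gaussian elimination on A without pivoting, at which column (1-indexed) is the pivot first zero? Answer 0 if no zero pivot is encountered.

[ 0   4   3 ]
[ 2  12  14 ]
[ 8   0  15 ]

first zero-pivot column = 1

Naive forward elimination:
Pivot entry (1,1) is zero but row 2 has 2 in column 1 -> naive elimination stops; a row interchange (e.g. R1 <-> R2) would be required here.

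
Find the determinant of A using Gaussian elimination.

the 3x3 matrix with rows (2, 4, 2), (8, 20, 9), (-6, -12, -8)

Forward elimination:
R2 <- R2 - (4)*R1:  [ 0  4  1 ]
R3 <- R3 - (-3)*R1:  [  0   0  -2 ]
Upper-triangular form:
[ 2  4   2 ]
[ 0  4   1 ]
[ 0  0  -2 ]
det(A) = (-1)^0 * (2) * (4) * (-2) = -16  (0 row swaps -> sign +1)

det(A) = -16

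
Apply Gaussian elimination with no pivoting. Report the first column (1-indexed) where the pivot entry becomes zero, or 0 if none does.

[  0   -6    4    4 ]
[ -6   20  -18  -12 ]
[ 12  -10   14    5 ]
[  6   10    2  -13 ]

first zero-pivot column = 1

Naive forward elimination:
Pivot entry (1,1) is zero but row 2 has -6 in column 1 -> naive elimination stops; a row interchange (e.g. R1 <-> R2) would be required here.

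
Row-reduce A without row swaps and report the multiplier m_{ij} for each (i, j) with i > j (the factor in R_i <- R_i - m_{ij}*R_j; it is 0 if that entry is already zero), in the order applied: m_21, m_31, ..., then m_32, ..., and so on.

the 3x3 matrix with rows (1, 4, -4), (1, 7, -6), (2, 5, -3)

Forward elimination:
R2 <- R2 - (1)*R1:  [  0   3  -2 ]
R3 <- R3 - (2)*R1:  [  0  -3   5 ]
R3 <- R3 - (-1)*R2:  [ 0  0  3 ]
Multipliers (in order of application): m_{21} = 1, m_{31} = 2, m_{32} = -1

multipliers: 1, 2, -1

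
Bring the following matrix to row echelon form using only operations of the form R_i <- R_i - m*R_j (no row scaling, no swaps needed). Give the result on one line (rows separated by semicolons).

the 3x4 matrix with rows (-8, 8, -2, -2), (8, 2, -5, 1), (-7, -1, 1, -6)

Forward elimination:
R2 <- R2 - (-1)*R1:  [  0  10  -7  -1 ]
R3 <- R3 - (7/8)*R1:  [     0     -8   11/4  -17/4 ]
R3 <- R3 - (-4/5)*R2:  [       0        0   -57/20  -101/20 ]
Row echelon form:
[ -8   8      -2       -2 ]
[  0  10      -7       -1 ]
[  0   0  -57/20  -101/20 ]

REF = [-8 8 -2 -2; 0 10 -7 -1; 0 0 -57/20 -101/20]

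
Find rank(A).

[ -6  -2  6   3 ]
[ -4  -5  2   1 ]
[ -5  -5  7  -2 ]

Row reduction:
R2 <- R2 - (2/3)*R1:  [     0  -11/3     -2     -1 ]
R3 <- R3 - (5/6)*R1:  [     0  -10/3      2   -9/2 ]
R3 <- R3 - (10/11)*R2:  [      0       0   42/11  -79/22 ]
Row echelon form:
[ -6     -2      6       3 ]
[  0  -11/3     -2      -1 ]
[  0      0  42/11  -79/22 ]
Nonzero rows / pivot columns: 3

rank(A) = 3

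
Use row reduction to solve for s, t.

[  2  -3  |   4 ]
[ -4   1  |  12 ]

Forward elimination on [A|b]:
R2 <- R2 - (-2)*R1:  [  0  -5  20 ]
Row echelon form:
[ 2  -3  |   4 ]
[ 0  -5  |  20 ]
Back-substitution:
t = (20) / -5 = -4
s = (4 - (-3)*(-4)) / 2 = -4

(-4, -4)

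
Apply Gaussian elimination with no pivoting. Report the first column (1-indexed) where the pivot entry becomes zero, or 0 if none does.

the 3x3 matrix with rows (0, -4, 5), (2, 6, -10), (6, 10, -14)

Naive forward elimination:
Pivot entry (1,1) is zero but row 2 has 2 in column 1 -> naive elimination stops; a row interchange (e.g. R1 <-> R2) would be required here.

first zero-pivot column = 1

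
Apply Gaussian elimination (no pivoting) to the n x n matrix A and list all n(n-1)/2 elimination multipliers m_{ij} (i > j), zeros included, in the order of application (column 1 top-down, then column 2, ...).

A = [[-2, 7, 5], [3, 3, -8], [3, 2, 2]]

Forward elimination:
R2 <- R2 - (-3/2)*R1:  [    0  27/2  -1/2 ]
R3 <- R3 - (-3/2)*R1:  [    0  25/2  19/2 ]
R3 <- R3 - (25/27)*R2:  [      0       0  269/27 ]
Multipliers (in order of application): m_{21} = -3/2, m_{31} = -3/2, m_{32} = 25/27

multipliers: -3/2, -3/2, 25/27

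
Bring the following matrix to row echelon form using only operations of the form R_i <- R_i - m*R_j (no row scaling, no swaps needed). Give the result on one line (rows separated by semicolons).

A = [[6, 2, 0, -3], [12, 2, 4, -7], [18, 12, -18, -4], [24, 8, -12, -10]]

REF = [6 2 0 -3; 0 -2 4 -1; 0 0 -6 2; 0 0 0 -2]

Forward elimination:
R2 <- R2 - (2)*R1:  [  0  -2   4  -1 ]
R3 <- R3 - (3)*R1:  [   0    6  -18    5 ]
R4 <- R4 - (4)*R1:  [   0    0  -12    2 ]
R3 <- R3 - (-3)*R2:  [  0   0  -6   2 ]
R4 <- R4 - (2)*R3:  [  0   0   0  -2 ]
Row echelon form:
[ 6   2   0  -3 ]
[ 0  -2   4  -1 ]
[ 0   0  -6   2 ]
[ 0   0   0  -2 ]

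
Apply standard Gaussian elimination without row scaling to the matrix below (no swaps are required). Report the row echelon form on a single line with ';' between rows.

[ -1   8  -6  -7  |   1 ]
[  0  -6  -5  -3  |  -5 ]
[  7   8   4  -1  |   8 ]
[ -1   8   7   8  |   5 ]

Forward elimination:
R3 <- R3 - (-7)*R1:  [   0   64  -38  -50   15 ]
R4 <- R4 - (1)*R1:  [  0   0  13  15   4 ]
R3 <- R3 - (-32/3)*R2:  [      0       0  -274/3     -82  -115/3 ]
R4 <- R4 - (-39/274)*R3:  [        0         0         0   456/137  -399/274 ]
Row echelon form:
[ -1   8      -6       -7  |         1 ]
[  0  -6      -5       -3  |        -5 ]
[  0   0  -274/3      -82  |    -115/3 ]
[  0   0       0  456/137  |  -399/274 ]

REF = [-1 8 -6 -7 1; 0 -6 -5 -3 -5; 0 0 -274/3 -82 -115/3; 0 0 0 456/137 -399/274]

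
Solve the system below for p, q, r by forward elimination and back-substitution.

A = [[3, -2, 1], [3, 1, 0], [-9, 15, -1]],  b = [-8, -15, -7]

Forward elimination on [A|b]:
R2 <- R2 - (1)*R1:  [  0   3  -1  -7 ]
R3 <- R3 - (-3)*R1:  [   0    9    2  -31 ]
R3 <- R3 - (3)*R2:  [   0    0    5  -10 ]
Row echelon form:
[ 3  -2   1  |   -8 ]
[ 0   3  -1  |   -7 ]
[ 0   0   5  |  -10 ]
Back-substitution:
r = (-10) / 5 = -2
q = (-7 - (-1)*(-2)) / 3 = -3
p = (-8 - (-2)*(-3) - (1)*(-2)) / 3 = -4

(-4, -3, -2)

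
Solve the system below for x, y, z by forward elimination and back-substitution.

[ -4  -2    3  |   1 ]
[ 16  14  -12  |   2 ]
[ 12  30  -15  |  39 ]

Forward elimination on [A|b]:
R2 <- R2 - (-4)*R1:  [ 0  6  0  6 ]
R3 <- R3 - (-3)*R1:  [  0  24  -6  42 ]
R3 <- R3 - (4)*R2:  [  0   0  -6  18 ]
Row echelon form:
[ -4  -2   3  |   1 ]
[  0   6   0  |   6 ]
[  0   0  -6  |  18 ]
Back-substitution:
z = (18) / -6 = -3
y = (6) / 6 = 1
x = (1 - (-2)*(1) - (3)*(-3)) / -4 = -3

(-3, 1, -3)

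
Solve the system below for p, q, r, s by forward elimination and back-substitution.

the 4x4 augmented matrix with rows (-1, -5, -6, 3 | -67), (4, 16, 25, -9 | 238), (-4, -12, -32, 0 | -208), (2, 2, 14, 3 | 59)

(-3, 5, 5, -5)

Forward elimination on [A|b]:
R2 <- R2 - (-4)*R1:  [   0   -4    1    3  -30 ]
R3 <- R3 - (4)*R1:  [   0    8   -8  -12   60 ]
R4 <- R4 - (-2)*R1:  [   0   -8    2    9  -75 ]
R3 <- R3 - (-2)*R2:  [  0   0  -6  -6   0 ]
R4 <- R4 - (2)*R2:  [   0    0    0    3  -15 ]
Row echelon form:
[ -1  -5  -6   3  |  -67 ]
[  0  -4   1   3  |  -30 ]
[  0   0  -6  -6  |    0 ]
[  0   0   0   3  |  -15 ]
Back-substitution:
s = (-15) / 3 = -5
r = (0 - (-6)*(-5)) / -6 = 5
q = (-30 - (1)*(5) - (3)*(-5)) / -4 = 5
p = (-67 - (-5)*(5) - (-6)*(5) - (3)*(-5)) / -1 = -3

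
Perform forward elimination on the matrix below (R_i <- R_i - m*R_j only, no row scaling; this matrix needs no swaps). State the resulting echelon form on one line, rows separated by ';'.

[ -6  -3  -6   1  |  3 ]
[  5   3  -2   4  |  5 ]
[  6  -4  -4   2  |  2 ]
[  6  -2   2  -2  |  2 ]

REF = [-6 -3 -6 1 3; 0 1/2 -7 29/6 15/2; 0 0 -108 212/3 110; 0 0 0 -88/81 125/27]

Forward elimination:
R2 <- R2 - (-5/6)*R1:  [    0   1/2    -7  29/6  15/2 ]
R3 <- R3 - (-1)*R1:  [   0   -7  -10    3    5 ]
R4 <- R4 - (-1)*R1:  [  0  -5  -4  -1   5 ]
R3 <- R3 - (-14)*R2:  [     0      0   -108  212/3    110 ]
R4 <- R4 - (-10)*R2:  [     0      0    -74  142/3     80 ]
R4 <- R4 - (37/54)*R3:  [      0       0       0  -88/81  125/27 ]
Row echelon form:
[ -6   -3    -6       1  |       3 ]
[  0  1/2    -7    29/6  |    15/2 ]
[  0    0  -108   212/3  |     110 ]
[  0    0     0  -88/81  |  125/27 ]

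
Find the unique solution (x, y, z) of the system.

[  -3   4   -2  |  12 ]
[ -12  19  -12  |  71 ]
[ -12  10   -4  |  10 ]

Forward elimination on [A|b]:
R2 <- R2 - (4)*R1:  [  0   3  -4  23 ]
R3 <- R3 - (4)*R1:  [   0   -6    4  -38 ]
R3 <- R3 - (-2)*R2:  [  0   0  -4   8 ]
Row echelon form:
[ -3  4  -2  |  12 ]
[  0  3  -4  |  23 ]
[  0  0  -4  |   8 ]
Back-substitution:
z = (8) / -4 = -2
y = (23 - (-4)*(-2)) / 3 = 5
x = (12 - (4)*(5) - (-2)*(-2)) / -3 = 4

(4, 5, -2)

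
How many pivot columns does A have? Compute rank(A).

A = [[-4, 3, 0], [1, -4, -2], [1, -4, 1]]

rank(A) = 3

Row reduction:
R2 <- R2 - (-1/4)*R1:  [     0  -13/4     -2 ]
R3 <- R3 - (-1/4)*R1:  [     0  -13/4      1 ]
R3 <- R3 - (1)*R2:  [ 0  0  3 ]
Row echelon form:
[ -4      3   0 ]
[  0  -13/4  -2 ]
[  0      0   3 ]
Nonzero rows / pivot columns: 3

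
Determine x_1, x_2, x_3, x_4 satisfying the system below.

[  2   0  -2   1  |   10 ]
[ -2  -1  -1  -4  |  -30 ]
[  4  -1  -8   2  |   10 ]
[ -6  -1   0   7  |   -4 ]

(5, 2, 2, 4)

Forward elimination on [A|b]:
R2 <- R2 - (-1)*R1:  [   0   -1   -3   -3  -20 ]
R3 <- R3 - (2)*R1:  [   0   -1   -4    0  -10 ]
R4 <- R4 - (-3)*R1:  [  0  -1  -6  10  26 ]
R3 <- R3 - (1)*R2:  [  0   0  -1   3  10 ]
R4 <- R4 - (1)*R2:  [  0   0  -3  13  46 ]
R4 <- R4 - (3)*R3:  [  0   0   0   4  16 ]
Row echelon form:
[ 2   0  -2   1  |   10 ]
[ 0  -1  -3  -3  |  -20 ]
[ 0   0  -1   3  |   10 ]
[ 0   0   0   4  |   16 ]
Back-substitution:
x_4 = (16) / 4 = 4
x_3 = (10 - (3)*(4)) / -1 = 2
x_2 = (-20 - (-3)*(2) - (-3)*(4)) / -1 = 2
x_1 = (10 - (-2)*(2) - (1)*(4)) / 2 = 5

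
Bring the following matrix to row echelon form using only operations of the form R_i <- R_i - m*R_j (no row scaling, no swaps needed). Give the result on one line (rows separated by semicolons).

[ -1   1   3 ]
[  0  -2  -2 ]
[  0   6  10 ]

REF = [-1 1 3; 0 -2 -2; 0 0 4]

Forward elimination:
R3 <- R3 - (-3)*R2:  [ 0  0  4 ]
Row echelon form:
[ -1   1   3 ]
[  0  -2  -2 ]
[  0   0   4 ]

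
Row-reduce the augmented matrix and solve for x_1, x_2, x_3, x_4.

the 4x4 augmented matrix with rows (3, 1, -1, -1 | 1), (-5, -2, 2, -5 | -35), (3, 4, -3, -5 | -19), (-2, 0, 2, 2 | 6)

Forward elimination on [A|b]:
R2 <- R2 - (-5/3)*R1:  [      0    -1/3     1/3   -20/3  -100/3 ]
R3 <- R3 - (1)*R1:  [   0    3   -2   -4  -20 ]
R4 <- R4 - (-2/3)*R1:  [    0   2/3   4/3   4/3  20/3 ]
R3 <- R3 - (-9)*R2:  [    0     0     1   -64  -320 ]
R4 <- R4 - (-2)*R2:  [   0    0    2  -12  -60 ]
R4 <- R4 - (2)*R3:  [   0    0    0  116  580 ]
Row echelon form:
[ 3     1   -1     -1  |       1 ]
[ 0  -1/3  1/3  -20/3  |  -100/3 ]
[ 0     0    1    -64  |    -320 ]
[ 0     0    0    116  |     580 ]
Back-substitution:
x_4 = (580) / 116 = 5
x_3 = (-320 - (-64)*(5)) / 1 = 0
x_2 = (-100/3 - (1/3)*(0) - (-20/3)*(5)) / (-1/3) = 0
x_1 = (1 - (1)*(0) - (-1)*(0) - (-1)*(5)) / 3 = 2

(2, 0, 0, 5)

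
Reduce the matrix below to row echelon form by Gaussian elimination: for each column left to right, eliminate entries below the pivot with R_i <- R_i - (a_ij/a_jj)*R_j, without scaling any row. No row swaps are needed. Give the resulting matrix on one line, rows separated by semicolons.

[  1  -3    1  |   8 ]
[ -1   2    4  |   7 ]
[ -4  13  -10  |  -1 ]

Forward elimination:
R2 <- R2 - (-1)*R1:  [  0  -1   5  15 ]
R3 <- R3 - (-4)*R1:  [  0   1  -6  31 ]
R3 <- R3 - (-1)*R2:  [  0   0  -1  46 ]
Row echelon form:
[ 1  -3   1  |   8 ]
[ 0  -1   5  |  15 ]
[ 0   0  -1  |  46 ]

REF = [1 -3 1 8; 0 -1 5 15; 0 0 -1 46]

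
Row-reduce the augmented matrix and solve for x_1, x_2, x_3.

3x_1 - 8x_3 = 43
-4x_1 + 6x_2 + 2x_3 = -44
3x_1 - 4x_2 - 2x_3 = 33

Forward elimination on [A|b]:
R2 <- R2 - (-4/3)*R1:  [     0      6  -26/3   40/3 ]
R3 <- R3 - (1)*R1:  [   0   -4    6  -10 ]
R3 <- R3 - (-2/3)*R2:  [     0      0    2/9  -10/9 ]
Row echelon form:
[ 3  0     -8  |     43 ]
[ 0  6  -26/3  |   40/3 ]
[ 0  0    2/9  |  -10/9 ]
Back-substitution:
x_3 = (-10/9) / (2/9) = -5
x_2 = (40/3 - (-26/3)*(-5)) / 6 = -5
x_1 = (43 - (-8)*(-5)) / 3 = 1

(1, -5, -5)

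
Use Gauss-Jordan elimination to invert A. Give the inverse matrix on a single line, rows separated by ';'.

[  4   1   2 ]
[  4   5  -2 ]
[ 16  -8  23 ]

Gauss-Jordan on [A | I]:
R1 <- (1/4)*R1:  [   1  1/4  1/2  |  1/4    0    0 ]
R2 <- R2 - (4)*R1:  [  0   4  -4  |  -1   1   0 ]
R3 <- R3 - (16)*R1:  [   0  -12   15  |   -4    0    1 ]
R2 <- (1/4)*R2:  [    0     1    -1  |  -1/4   1/4     0 ]
R1 <- R1 - (1/4)*R2:  [     1      0    3/4  |   5/16  -1/16      0 ]
R3 <- R3 - (-12)*R2:  [  0   0   3  |  -7   3   1 ]
R3 <- (1/3)*R3:  [    0     0     1  |  -7/3     1   1/3 ]
R1 <- R1 - (3/4)*R3:  [      1       0       0  |   33/16  -13/16    -1/4 ]
R2 <- R2 - (-1)*R3:  [      0       1       0  |  -31/12     5/4     1/3 ]
Right block of [I | A^{-1}] is the inverse:
[  33/16  -13/16  -1/4 ]
[ -31/12     5/4   1/3 ]
[   -7/3       1   1/3 ]

inverse = [33/16 -13/16 -1/4; -31/12 5/4 1/3; -7/3 1 1/3]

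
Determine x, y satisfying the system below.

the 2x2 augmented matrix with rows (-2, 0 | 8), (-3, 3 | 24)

Forward elimination on [A|b]:
R2 <- R2 - (3/2)*R1:  [  0   3  12 ]
Row echelon form:
[ -2  0  |   8 ]
[  0  3  |  12 ]
Back-substitution:
y = (12) / 3 = 4
x = (8) / -2 = -4

(-4, 4)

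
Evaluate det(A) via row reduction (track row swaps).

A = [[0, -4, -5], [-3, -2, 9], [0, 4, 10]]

Forward elimination:
R1 <-> R2   (pivot in column 1 was zero)
[ -3  -2   9 ]
[  0  -4  -5 ]
[  0   4  10 ]
R3 <- R3 - (-1)*R2:  [ 0  0  5 ]
Upper-triangular form:
[ -3  -2   9 ]
[  0  -4  -5 ]
[  0   0   5 ]
det(A) = (-1)^1 * (-3) * (-4) * (5) = -60  (1 row swap -> sign -1)

det(A) = -60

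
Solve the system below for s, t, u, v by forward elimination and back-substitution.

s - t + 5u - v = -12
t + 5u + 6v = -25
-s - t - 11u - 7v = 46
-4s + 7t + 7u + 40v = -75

Forward elimination on [A|b]:
R3 <- R3 - (-1)*R1:  [  0  -2  -6  -8  34 ]
R4 <- R4 - (-4)*R1:  [    0     3    27    36  -123 ]
R3 <- R3 - (-2)*R2:  [   0    0    4    4  -16 ]
R4 <- R4 - (3)*R2:  [   0    0   12   18  -48 ]
R4 <- R4 - (3)*R3:  [ 0  0  0  6  0 ]
Row echelon form:
[ 1  -1  5  -1  |  -12 ]
[ 0   1  5   6  |  -25 ]
[ 0   0  4   4  |  -16 ]
[ 0   0  0   6  |    0 ]
Back-substitution:
v = (0) / 6 = 0
u = (-16 - (4)*(0)) / 4 = -4
t = (-25 - (5)*(-4) - (6)*(0)) / 1 = -5
s = (-12 - (-1)*(-5) - (5)*(-4) - (-1)*(0)) / 1 = 3

(3, -5, -4, 0)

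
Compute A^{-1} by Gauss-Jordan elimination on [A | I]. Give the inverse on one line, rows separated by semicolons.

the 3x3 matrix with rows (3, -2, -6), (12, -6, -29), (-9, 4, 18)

inverse = [-4/15 -2/5 -11/15; -3/2 0 -1/2; 1/5 -1/5 -1/5]

Gauss-Jordan on [A | I]:
R1 <- (1/3)*R1:  [    1  -2/3    -2  |   1/3     0     0 ]
R2 <- R2 - (12)*R1:  [  0   2  -5  |  -4   1   0 ]
R3 <- R3 - (-9)*R1:  [  0  -2   0  |   3   0   1 ]
R2 <- (1/2)*R2:  [    0     1  -5/2  |    -2   1/2     0 ]
R1 <- R1 - (-2/3)*R2:  [     1      0  -11/3  |     -1    1/3      0 ]
R3 <- R3 - (-2)*R2:  [  0   0  -5  |  -1   1   1 ]
R3 <- (1/-5)*R3:  [    0     0     1  |   1/5  -1/5  -1/5 ]
R1 <- R1 - (-11/3)*R3:  [      1       0       0  |   -4/15    -2/5  -11/15 ]
R2 <- R2 - (-5/2)*R3:  [    0     1     0  |  -3/2     0  -1/2 ]
Right block of [I | A^{-1}] is the inverse:
[ -4/15  -2/5  -11/15 ]
[  -3/2     0    -1/2 ]
[   1/5  -1/5    -1/5 ]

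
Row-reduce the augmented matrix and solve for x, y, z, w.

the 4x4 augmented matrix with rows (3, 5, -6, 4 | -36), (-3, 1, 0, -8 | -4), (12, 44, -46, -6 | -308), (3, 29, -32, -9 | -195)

Forward elimination on [A|b]:
R2 <- R2 - (-1)*R1:  [   0    6   -6   -4  -40 ]
R3 <- R3 - (4)*R1:  [    0    24   -22   -22  -164 ]
R4 <- R4 - (1)*R1:  [    0    24   -26   -13  -159 ]
R3 <- R3 - (4)*R2:  [  0   0   2  -6  -4 ]
R4 <- R4 - (4)*R2:  [  0   0  -2   3   1 ]
R4 <- R4 - (-1)*R3:  [  0   0   0  -3  -3 ]
Row echelon form:
[ 3  5  -6   4  |  -36 ]
[ 0  6  -6  -4  |  -40 ]
[ 0  0   2  -6  |   -4 ]
[ 0  0   0  -3  |   -3 ]
Back-substitution:
w = (-3) / -3 = 1
z = (-4 - (-6)*(1)) / 2 = 1
y = (-40 - (-6)*(1) - (-4)*(1)) / 6 = -5
x = (-36 - (5)*(-5) - (-6)*(1) - (4)*(1)) / 3 = -3

(-3, -5, 1, 1)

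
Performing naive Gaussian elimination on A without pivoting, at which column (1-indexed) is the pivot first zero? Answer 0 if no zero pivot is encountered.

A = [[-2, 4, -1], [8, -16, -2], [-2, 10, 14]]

first zero-pivot column = 2

Naive forward elimination:
R2 <- R2 - (-4)*R1:  [  0   0  -6 ]
R3 <- R3 - (1)*R1:  [  0   6  15 ]
Matrix at this point:
[ -2  4  -1 ]
[  0  0  -6 ]
[  0  6  15 ]
Pivot entry (2,2) is zero but row 3 has 6 in column 2 -> naive elimination stops; a row interchange (e.g. R2 <-> R3) would be required here.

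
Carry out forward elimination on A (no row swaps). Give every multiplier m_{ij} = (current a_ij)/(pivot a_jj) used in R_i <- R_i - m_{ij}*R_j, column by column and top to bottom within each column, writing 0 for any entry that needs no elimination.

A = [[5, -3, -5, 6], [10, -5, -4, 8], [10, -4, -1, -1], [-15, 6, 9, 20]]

multipliers: 2, 2, -3, 2, -3, -4

Forward elimination:
R2 <- R2 - (2)*R1:  [  0   1   6  -4 ]
R3 <- R3 - (2)*R1:  [   0    2    9  -13 ]
R4 <- R4 - (-3)*R1:  [  0  -3  -6  38 ]
R3 <- R3 - (2)*R2:  [  0   0  -3  -5 ]
R4 <- R4 - (-3)*R2:  [  0   0  12  26 ]
R4 <- R4 - (-4)*R3:  [ 0  0  0  6 ]
Multipliers (in order of application): m_{21} = 2, m_{31} = 2, m_{41} = -3, m_{32} = 2, m_{42} = -3, m_{43} = -4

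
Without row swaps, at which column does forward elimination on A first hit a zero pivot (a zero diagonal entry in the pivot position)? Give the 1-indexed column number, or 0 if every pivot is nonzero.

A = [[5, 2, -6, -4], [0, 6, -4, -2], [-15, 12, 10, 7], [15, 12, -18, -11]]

first zero-pivot column = 0

Naive forward elimination:
R3 <- R3 - (-3)*R1:  [  0  18  -8  -5 ]
R4 <- R4 - (3)*R1:  [ 0  6  0  1 ]
R3 <- R3 - (3)*R2:  [ 0  0  4  1 ]
R4 <- R4 - (1)*R2:  [ 0  0  4  3 ]
R4 <- R4 - (1)*R3:  [ 0  0  0  2 ]
All pivots nonzero; naive elimination completes without hitting a zero pivot.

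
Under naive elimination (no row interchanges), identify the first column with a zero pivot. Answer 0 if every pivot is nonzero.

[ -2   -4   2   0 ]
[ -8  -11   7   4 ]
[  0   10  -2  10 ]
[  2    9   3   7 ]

Naive forward elimination:
R2 <- R2 - (4)*R1:  [  0   5  -1   4 ]
R4 <- R4 - (-1)*R1:  [ 0  5  5  7 ]
R3 <- R3 - (2)*R2:  [ 0  0  0  2 ]
R4 <- R4 - (1)*R2:  [ 0  0  6  3 ]
Matrix at this point:
[ -2  -4   2  0 ]
[  0   5  -1  4 ]
[  0   0   0  2 ]
[  0   0   6  3 ]
Pivot entry (3,3) is zero but row 4 has 6 in column 3 -> naive elimination stops; a row interchange (e.g. R3 <-> R4) would be required here.

first zero-pivot column = 3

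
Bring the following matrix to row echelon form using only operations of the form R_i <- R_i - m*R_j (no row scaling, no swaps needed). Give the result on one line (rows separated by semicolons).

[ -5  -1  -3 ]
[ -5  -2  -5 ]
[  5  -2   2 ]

Forward elimination:
R2 <- R2 - (1)*R1:  [  0  -1  -2 ]
R3 <- R3 - (-1)*R1:  [  0  -3  -1 ]
R3 <- R3 - (3)*R2:  [ 0  0  5 ]
Row echelon form:
[ -5  -1  -3 ]
[  0  -1  -2 ]
[  0   0   5 ]

REF = [-5 -1 -3; 0 -1 -2; 0 0 5]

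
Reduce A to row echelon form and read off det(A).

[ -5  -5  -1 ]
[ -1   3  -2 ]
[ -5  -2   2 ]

det(A) = -87

Forward elimination:
R2 <- R2 - (1/5)*R1:  [    0     4  -9/5 ]
R3 <- R3 - (1)*R1:  [ 0  3  3 ]
R3 <- R3 - (3/4)*R2:  [     0      0  87/20 ]
Upper-triangular form:
[ -5  -5     -1 ]
[  0   4   -9/5 ]
[  0   0  87/20 ]
det(A) = (-1)^0 * (-5) * (4) * (87/20) = -87  (0 row swaps -> sign +1)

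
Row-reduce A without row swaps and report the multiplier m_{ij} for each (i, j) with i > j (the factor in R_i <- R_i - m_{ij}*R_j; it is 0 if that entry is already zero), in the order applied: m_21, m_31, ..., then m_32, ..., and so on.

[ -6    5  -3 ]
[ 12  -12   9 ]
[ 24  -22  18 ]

Forward elimination:
R2 <- R2 - (-2)*R1:  [  0  -2   3 ]
R3 <- R3 - (-4)*R1:  [  0  -2   6 ]
R3 <- R3 - (1)*R2:  [ 0  0  3 ]
Multipliers (in order of application): m_{21} = -2, m_{31} = -4, m_{32} = 1

multipliers: -2, -4, 1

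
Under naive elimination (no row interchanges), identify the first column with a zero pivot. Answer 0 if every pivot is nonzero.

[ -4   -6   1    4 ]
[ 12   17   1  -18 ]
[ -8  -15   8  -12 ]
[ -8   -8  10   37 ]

Naive forward elimination:
R2 <- R2 - (-3)*R1:  [  0  -1   4  -6 ]
R3 <- R3 - (2)*R1:  [   0   -3    6  -20 ]
R4 <- R4 - (2)*R1:  [  0   4   8  29 ]
R3 <- R3 - (3)*R2:  [  0   0  -6  -2 ]
R4 <- R4 - (-4)*R2:  [  0   0  24   5 ]
R4 <- R4 - (-4)*R3:  [  0   0   0  -3 ]
All pivots nonzero; naive elimination completes without hitting a zero pivot.

first zero-pivot column = 0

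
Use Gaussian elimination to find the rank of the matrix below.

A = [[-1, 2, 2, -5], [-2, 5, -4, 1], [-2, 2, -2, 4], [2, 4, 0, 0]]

rank(A) = 4

Row reduction:
R2 <- R2 - (2)*R1:  [  0   1  -8  11 ]
R3 <- R3 - (2)*R1:  [  0  -2  -6  14 ]
R4 <- R4 - (-2)*R1:  [   0    8    4  -10 ]
R3 <- R3 - (-2)*R2:  [   0    0  -22   36 ]
R4 <- R4 - (8)*R2:  [   0    0   68  -98 ]
R4 <- R4 - (-34/11)*R3:  [      0       0       0  146/11 ]
Row echelon form:
[ -1  2    2      -5 ]
[  0  1   -8      11 ]
[  0  0  -22      36 ]
[  0  0    0  146/11 ]
Nonzero rows / pivot columns: 4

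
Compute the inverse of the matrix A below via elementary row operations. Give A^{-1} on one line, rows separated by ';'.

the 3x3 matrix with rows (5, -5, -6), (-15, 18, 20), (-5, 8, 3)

inverse = [106/75 11/25 -8/75; 11/15 1/5 2/15; 2/5 1/5 -1/5]

Gauss-Jordan on [A | I]:
R1 <- (1/5)*R1:  [    1    -1  -6/5  |   1/5     0     0 ]
R2 <- R2 - (-15)*R1:  [ 0  3  2  |  3  1  0 ]
R3 <- R3 - (-5)*R1:  [  0   3  -3  |   1   0   1 ]
R2 <- (1/3)*R2:  [   0    1  2/3  |    1  1/3    0 ]
R1 <- R1 - (-1)*R2:  [     1      0  -8/15  |    6/5    1/3      0 ]
R3 <- R3 - (3)*R2:  [  0   0  -5  |  -2  -1   1 ]
R3 <- (1/-5)*R3:  [    0     0     1  |   2/5   1/5  -1/5 ]
R1 <- R1 - (-8/15)*R3:  [      1       0       0  |  106/75   11/25   -8/75 ]
R2 <- R2 - (2/3)*R3:  [     0      1      0  |  11/15    1/5   2/15 ]
Right block of [I | A^{-1}] is the inverse:
[ 106/75  11/25  -8/75 ]
[  11/15    1/5   2/15 ]
[    2/5    1/5   -1/5 ]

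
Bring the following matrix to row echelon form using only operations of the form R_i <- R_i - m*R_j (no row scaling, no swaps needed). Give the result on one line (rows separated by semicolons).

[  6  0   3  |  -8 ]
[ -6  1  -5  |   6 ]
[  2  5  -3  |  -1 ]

REF = [6 0 3 -8; 0 1 -2 -2; 0 0 6 35/3]

Forward elimination:
R2 <- R2 - (-1)*R1:  [  0   1  -2  -2 ]
R3 <- R3 - (1/3)*R1:  [   0    5   -4  5/3 ]
R3 <- R3 - (5)*R2:  [    0     0     6  35/3 ]
Row echelon form:
[ 6  0   3  |    -8 ]
[ 0  1  -2  |    -2 ]
[ 0  0   6  |  35/3 ]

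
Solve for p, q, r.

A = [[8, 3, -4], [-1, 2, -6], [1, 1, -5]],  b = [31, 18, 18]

(2, 1, -3)

Forward elimination on [A|b]:
R2 <- R2 - (-1/8)*R1:  [     0   19/8  -13/2  175/8 ]
R3 <- R3 - (1/8)*R1:  [     0    5/8   -9/2  113/8 ]
R3 <- R3 - (5/19)*R2:  [      0       0  -53/19  159/19 ]
Row echelon form:
[ 8     3      -4  |      31 ]
[ 0  19/8   -13/2  |   175/8 ]
[ 0     0  -53/19  |  159/19 ]
Back-substitution:
r = (159/19) / (-53/19) = -3
q = (175/8 - (-13/2)*(-3)) / (19/8) = 1
p = (31 - (3)*(1) - (-4)*(-3)) / 8 = 2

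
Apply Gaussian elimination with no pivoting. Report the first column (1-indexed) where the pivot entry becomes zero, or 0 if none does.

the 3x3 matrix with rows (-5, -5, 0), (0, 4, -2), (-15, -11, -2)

first zero-pivot column = 3

Naive forward elimination:
R3 <- R3 - (3)*R1:  [  0   4  -2 ]
R3 <- R3 - (1)*R2:  [ 0  0  0 ]
Matrix at this point:
[ -5  -5   0 ]
[  0   4  -2 ]
[  0   0   0 ]
Pivot entry (3,3) in the last row is zero and there are no rows below to swap with -> zero pivot in column 3 (A is singular).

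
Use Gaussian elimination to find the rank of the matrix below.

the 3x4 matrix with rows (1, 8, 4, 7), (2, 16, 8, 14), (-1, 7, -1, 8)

Row reduction:
R2 <- R2 - (2)*R1:  [ 0  0  0  0 ]
R3 <- R3 - (-1)*R1:  [  0  15   3  15 ]
R2 <-> R3   (pivot in column 2 was zero)
[ 1   8  4   7 ]
[ 0  15  3  15 ]
[ 0   0  0   0 ]
Row echelon form:
[ 1   8  4   7 ]
[ 0  15  3  15 ]
[ 0   0  0   0 ]
Nonzero rows / pivot columns: 2

rank(A) = 2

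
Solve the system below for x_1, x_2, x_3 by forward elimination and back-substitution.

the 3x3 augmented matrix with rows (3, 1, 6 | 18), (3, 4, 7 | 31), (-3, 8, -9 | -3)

Forward elimination on [A|b]:
R2 <- R2 - (1)*R1:  [  0   3   1  13 ]
R3 <- R3 - (-1)*R1:  [  0   9  -3  15 ]
R3 <- R3 - (3)*R2:  [   0    0   -6  -24 ]
Row echelon form:
[ 3  1   6  |   18 ]
[ 0  3   1  |   13 ]
[ 0  0  -6  |  -24 ]
Back-substitution:
x_3 = (-24) / -6 = 4
x_2 = (13 - (1)*(4)) / 3 = 3
x_1 = (18 - (1)*(3) - (6)*(4)) / 3 = -3

(-3, 3, 4)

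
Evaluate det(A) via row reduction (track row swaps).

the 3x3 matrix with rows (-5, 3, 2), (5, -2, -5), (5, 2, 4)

Forward elimination:
R2 <- R2 - (-1)*R1:  [  0   1  -3 ]
R3 <- R3 - (-1)*R1:  [ 0  5  6 ]
R3 <- R3 - (5)*R2:  [  0   0  21 ]
Upper-triangular form:
[ -5  3   2 ]
[  0  1  -3 ]
[  0  0  21 ]
det(A) = (-1)^0 * (-5) * (1) * (21) = -105  (0 row swaps -> sign +1)

det(A) = -105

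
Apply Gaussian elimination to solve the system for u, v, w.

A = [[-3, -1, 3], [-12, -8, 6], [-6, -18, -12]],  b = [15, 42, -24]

(-2, 0, 3)

Forward elimination on [A|b]:
R2 <- R2 - (4)*R1:  [   0   -4   -6  -18 ]
R3 <- R3 - (2)*R1:  [   0  -16  -18  -54 ]
R3 <- R3 - (4)*R2:  [  0   0   6  18 ]
Row echelon form:
[ -3  -1   3  |   15 ]
[  0  -4  -6  |  -18 ]
[  0   0   6  |   18 ]
Back-substitution:
w = (18) / 6 = 3
v = (-18 - (-6)*(3)) / -4 = 0
u = (15 - (-1)*(0) - (3)*(3)) / -3 = -2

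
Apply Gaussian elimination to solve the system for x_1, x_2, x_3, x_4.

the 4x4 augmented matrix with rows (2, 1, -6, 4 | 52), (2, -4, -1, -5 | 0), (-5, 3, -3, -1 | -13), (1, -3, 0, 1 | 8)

(5, 0, -5, 3)

Forward elimination on [A|b]:
R2 <- R2 - (1)*R1:  [   0   -5    5   -9  -52 ]
R3 <- R3 - (-5/2)*R1:  [    0  11/2   -18     9   117 ]
R4 <- R4 - (1/2)*R1:  [    0  -7/2     3    -1   -18 ]
R3 <- R3 - (-11/10)*R2:  [     0      0  -25/2  -9/10  299/5 ]
R4 <- R4 - (7/10)*R2:  [     0      0   -1/2  53/10   92/5 ]
R4 <- R4 - (1/25)*R3:  [        0         0         0   667/125  2001/125 ]
Row echelon form:
[ 2   1     -6        4  |        52 ]
[ 0  -5      5       -9  |       -52 ]
[ 0   0  -25/2    -9/10  |     299/5 ]
[ 0   0      0  667/125  |  2001/125 ]
Back-substitution:
x_4 = (2001/125) / (667/125) = 3
x_3 = (299/5 - (-9/10)*(3)) / (-25/2) = -5
x_2 = (-52 - (5)*(-5) - (-9)*(3)) / -5 = 0
x_1 = (52 - (1)*(0) - (-6)*(-5) - (4)*(3)) / 2 = 5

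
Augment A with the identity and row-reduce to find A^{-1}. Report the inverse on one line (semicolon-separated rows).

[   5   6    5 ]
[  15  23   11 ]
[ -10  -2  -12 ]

Gauss-Jordan on [A | I]:
R1 <- (1/5)*R1:  [   1  6/5    1  |  1/5    0    0 ]
R2 <- R2 - (15)*R1:  [  0   5  -4  |  -3   1   0 ]
R3 <- R3 - (-10)*R1:  [  0  10  -2  |   2   0   1 ]
R2 <- (1/5)*R2:  [    0     1  -4/5  |  -3/5   1/5     0 ]
R1 <- R1 - (6/5)*R2:  [     1      0  49/25  |  23/25  -6/25      0 ]
R3 <- R3 - (10)*R2:  [  0   0   6  |   8  -2   1 ]
R3 <- (1/6)*R3:  [    0     0     1  |   4/3  -1/3   1/6 ]
R1 <- R1 - (49/25)*R3:  [       1        0        0  |  -127/75    31/75  -49/150 ]
R2 <- R2 - (-4/5)*R3:  [     0      1      0  |   7/15  -1/15   2/15 ]
Right block of [I | A^{-1}] is the inverse:
[ -127/75  31/75  -49/150 ]
[    7/15  -1/15     2/15 ]
[     4/3   -1/3      1/6 ]

inverse = [-127/75 31/75 -49/150; 7/15 -1/15 2/15; 4/3 -1/3 1/6]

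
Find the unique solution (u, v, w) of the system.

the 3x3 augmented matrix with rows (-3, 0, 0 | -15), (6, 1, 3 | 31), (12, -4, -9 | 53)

(5, 4, -1)

Forward elimination on [A|b]:
R2 <- R2 - (-2)*R1:  [ 0  1  3  1 ]
R3 <- R3 - (-4)*R1:  [  0  -4  -9  -7 ]
R3 <- R3 - (-4)*R2:  [  0   0   3  -3 ]
Row echelon form:
[ -3  0  0  |  -15 ]
[  0  1  3  |    1 ]
[  0  0  3  |   -3 ]
Back-substitution:
w = (-3) / 3 = -1
v = (1 - (3)*(-1)) / 1 = 4
u = (-15) / -3 = 5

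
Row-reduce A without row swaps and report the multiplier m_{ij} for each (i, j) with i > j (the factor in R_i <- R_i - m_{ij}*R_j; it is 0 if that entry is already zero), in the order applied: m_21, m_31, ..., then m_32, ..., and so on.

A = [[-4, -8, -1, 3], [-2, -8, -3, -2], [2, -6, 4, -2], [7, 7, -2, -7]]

Forward elimination:
R2 <- R2 - (1/2)*R1:  [    0    -4  -5/2  -7/2 ]
R3 <- R3 - (-1/2)*R1:  [    0   -10   7/2  -1/2 ]
R4 <- R4 - (-7/4)*R1:  [     0     -7  -15/4   -7/4 ]
R3 <- R3 - (5/2)*R2:  [    0     0  39/4  33/4 ]
R4 <- R4 - (7/4)*R2:  [    0     0   5/8  35/8 ]
R4 <- R4 - (5/78)*R3:  [     0      0      0  50/13 ]
Multipliers (in order of application): m_{21} = 1/2, m_{31} = -1/2, m_{41} = -7/4, m_{32} = 5/2, m_{42} = 7/4, m_{43} = 5/78

multipliers: 1/2, -1/2, -7/4, 5/2, 7/4, 5/78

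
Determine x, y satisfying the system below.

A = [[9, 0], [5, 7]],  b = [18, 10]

Forward elimination on [A|b]:
R2 <- R2 - (5/9)*R1:  [ 0  7  0 ]
Row echelon form:
[ 9  0  |  18 ]
[ 0  7  |   0 ]
Back-substitution:
y = (0) / 7 = 0
x = (18) / 9 = 2

(2, 0)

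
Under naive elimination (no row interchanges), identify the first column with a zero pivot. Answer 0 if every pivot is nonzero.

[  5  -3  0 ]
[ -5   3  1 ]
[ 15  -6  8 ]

first zero-pivot column = 2

Naive forward elimination:
R2 <- R2 - (-1)*R1:  [ 0  0  1 ]
R3 <- R3 - (3)*R1:  [ 0  3  8 ]
Matrix at this point:
[ 5  -3  0 ]
[ 0   0  1 ]
[ 0   3  8 ]
Pivot entry (2,2) is zero but row 3 has 3 in column 2 -> naive elimination stops; a row interchange (e.g. R2 <-> R3) would be required here.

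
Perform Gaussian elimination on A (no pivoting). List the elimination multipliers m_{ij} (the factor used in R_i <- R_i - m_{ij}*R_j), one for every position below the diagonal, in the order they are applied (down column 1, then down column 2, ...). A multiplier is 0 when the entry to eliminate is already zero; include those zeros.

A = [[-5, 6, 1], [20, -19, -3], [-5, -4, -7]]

multipliers: -4, 1, -2

Forward elimination:
R2 <- R2 - (-4)*R1:  [ 0  5  1 ]
R3 <- R3 - (1)*R1:  [   0  -10   -8 ]
R3 <- R3 - (-2)*R2:  [  0   0  -6 ]
Multipliers (in order of application): m_{21} = -4, m_{31} = 1, m_{32} = -2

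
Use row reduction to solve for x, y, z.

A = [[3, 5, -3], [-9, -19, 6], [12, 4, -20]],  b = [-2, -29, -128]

Forward elimination on [A|b]:
R2 <- R2 - (-3)*R1:  [   0   -4   -3  -35 ]
R3 <- R3 - (4)*R1:  [    0   -16    -8  -120 ]
R3 <- R3 - (4)*R2:  [  0   0   4  20 ]
Row echelon form:
[ 3   5  -3  |   -2 ]
[ 0  -4  -3  |  -35 ]
[ 0   0   4  |   20 ]
Back-substitution:
z = (20) / 4 = 5
y = (-35 - (-3)*(5)) / -4 = 5
x = (-2 - (5)*(5) - (-3)*(5)) / 3 = -4

(-4, 5, 5)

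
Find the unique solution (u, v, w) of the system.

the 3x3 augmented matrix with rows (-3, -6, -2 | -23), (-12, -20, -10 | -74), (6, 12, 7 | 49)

Forward elimination on [A|b]:
R2 <- R2 - (4)*R1:  [  0   4  -2  18 ]
R3 <- R3 - (-2)*R1:  [ 0  0  3  3 ]
Row echelon form:
[ -3  -6  -2  |  -23 ]
[  0   4  -2  |   18 ]
[  0   0   3  |    3 ]
Back-substitution:
w = (3) / 3 = 1
v = (18 - (-2)*(1)) / 4 = 5
u = (-23 - (-6)*(5) - (-2)*(1)) / -3 = -3

(-3, 5, 1)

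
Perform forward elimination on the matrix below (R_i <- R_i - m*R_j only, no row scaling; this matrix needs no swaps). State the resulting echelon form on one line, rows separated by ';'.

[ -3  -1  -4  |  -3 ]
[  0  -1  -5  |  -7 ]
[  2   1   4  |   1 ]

Forward elimination:
R3 <- R3 - (-2/3)*R1:  [   0  1/3  4/3   -1 ]
R3 <- R3 - (-1/3)*R2:  [     0      0   -1/3  -10/3 ]
Row echelon form:
[ -3  -1    -4  |     -3 ]
[  0  -1    -5  |     -7 ]
[  0   0  -1/3  |  -10/3 ]

REF = [-3 -1 -4 -3; 0 -1 -5 -7; 0 0 -1/3 -10/3]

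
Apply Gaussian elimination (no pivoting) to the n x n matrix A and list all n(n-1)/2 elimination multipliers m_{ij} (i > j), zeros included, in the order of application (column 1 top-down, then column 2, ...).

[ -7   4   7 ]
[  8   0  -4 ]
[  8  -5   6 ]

Forward elimination:
R2 <- R2 - (-8/7)*R1:  [    0  32/7     4 ]
R3 <- R3 - (-8/7)*R1:  [    0  -3/7    14 ]
R3 <- R3 - (-3/32)*R2:  [     0      0  115/8 ]
Multipliers (in order of application): m_{21} = -8/7, m_{31} = -8/7, m_{32} = -3/32

multipliers: -8/7, -8/7, -3/32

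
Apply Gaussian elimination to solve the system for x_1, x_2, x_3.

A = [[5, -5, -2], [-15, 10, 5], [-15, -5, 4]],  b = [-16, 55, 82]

Forward elimination on [A|b]:
R2 <- R2 - (-3)*R1:  [  0  -5  -1   7 ]
R3 <- R3 - (-3)*R1:  [   0  -20   -2   34 ]
R3 <- R3 - (4)*R2:  [ 0  0  2  6 ]
Row echelon form:
[ 5  -5  -2  |  -16 ]
[ 0  -5  -1  |    7 ]
[ 0   0   2  |    6 ]
Back-substitution:
x_3 = (6) / 2 = 3
x_2 = (7 - (-1)*(3)) / -5 = -2
x_1 = (-16 - (-5)*(-2) - (-2)*(3)) / 5 = -4

(-4, -2, 3)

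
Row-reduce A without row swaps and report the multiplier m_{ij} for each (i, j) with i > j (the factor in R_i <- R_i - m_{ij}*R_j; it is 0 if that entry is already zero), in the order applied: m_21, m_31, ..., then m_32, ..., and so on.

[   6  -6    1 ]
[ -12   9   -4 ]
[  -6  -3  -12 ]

multipliers: -2, -1, 3

Forward elimination:
R2 <- R2 - (-2)*R1:  [  0  -3  -2 ]
R3 <- R3 - (-1)*R1:  [   0   -9  -11 ]
R3 <- R3 - (3)*R2:  [  0   0  -5 ]
Multipliers (in order of application): m_{21} = -2, m_{31} = -1, m_{32} = 3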